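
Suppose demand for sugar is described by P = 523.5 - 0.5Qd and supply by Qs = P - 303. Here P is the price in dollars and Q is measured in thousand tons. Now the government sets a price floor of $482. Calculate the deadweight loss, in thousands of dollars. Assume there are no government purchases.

3072

Rearranging demand gives Qd = 1047 - 2P. In a free market, 1047 - 2P = P - 303 gives the equilibrium P* = 450, Q* = 147.
The floor of 482 is above the equilibrium price 450, so it binds.
At P = 482: Qd = 1047 - 2·482 = 83 and Qs = 482 - 303 = 179.
Quantity traded falls to 83. At Q = 83 the demand price is (1047 - 83)/2 = 482 and the supply price is 303 + 83 = 386.
Deadweight loss = ½ · (482 - 386) · (147 - 83) = ½ · 96 · 64 = 3072.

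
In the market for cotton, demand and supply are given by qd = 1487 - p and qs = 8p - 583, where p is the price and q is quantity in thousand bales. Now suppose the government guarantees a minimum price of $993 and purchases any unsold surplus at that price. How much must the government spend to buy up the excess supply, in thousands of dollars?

Equilibrium: 1487 - p = 8p - 583, so 2070 = 9p and p* = 230, q* = 1257.
Since 993 > 230, the floor is binding.
At p = 993: qd = 1487 - 993 = 494 and qs = 8·993 - 583 = 7361.
Surplus = qs - qd = 6867.
Government expenditure = surplus × support price = 6867 × 993 = 6818931.

6818931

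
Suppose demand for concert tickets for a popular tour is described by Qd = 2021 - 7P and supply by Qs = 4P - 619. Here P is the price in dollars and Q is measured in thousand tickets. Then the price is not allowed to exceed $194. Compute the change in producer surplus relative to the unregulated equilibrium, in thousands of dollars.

In a free market, 2021 - 7P = 4P - 619 gives the equilibrium P* = 240, Q* = 341.
Since 194 < 240, the ceiling is binding.
At P = 194: Qd = 2021 - 7·194 = 663 and Qs = 4·194 - 619 = 157.
Producer surplus without the control is ½ · (240 - 154.75) · 341 = 14535.125.
With the ceiling, producers sell 157 units at 194, so PS = ½ · (194 - 154.75) · 157 = 3081.125.
Change in producer surplus = 3081.125 - 14535.125 = -11454.

-11454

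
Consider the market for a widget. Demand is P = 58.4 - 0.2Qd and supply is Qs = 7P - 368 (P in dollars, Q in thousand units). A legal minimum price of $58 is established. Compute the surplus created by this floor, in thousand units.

Rearranging demand gives Qd = 292 - 5P. Setting quantity demanded equal to quantity supplied, 292 - 5P = 7P - 368, gives P* = 55 and Q* = 17.
Because the floor (58) lies above the market-clearing price, it is binding.
At P = 58: Qd = 292 - 5·58 = 2 and Qs = 7·58 - 368 = 38.
Surplus = Qs - Qd = 38 - 2 = 36.

36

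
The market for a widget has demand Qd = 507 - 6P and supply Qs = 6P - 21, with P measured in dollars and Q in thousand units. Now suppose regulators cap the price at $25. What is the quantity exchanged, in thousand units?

129

In a free market, 507 - 6P = 6P - 21 gives the equilibrium P* = 44, Q* = 243.
The ceiling of 25 is below the equilibrium price 44, so it binds.
At P = 25: Qd = 507 - 6·25 = 357 and Qs = 6·25 - 21 = 129.
The quantity actually transacted is the short side, supply: 129.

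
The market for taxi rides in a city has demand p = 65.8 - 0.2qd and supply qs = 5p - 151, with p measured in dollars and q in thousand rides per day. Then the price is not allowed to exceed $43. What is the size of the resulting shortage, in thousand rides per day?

Rearranging demand gives qd = 329 - 5p. In a free market, 329 - 5p = 5p - 151 gives the equilibrium p* = 48, q* = 89.
Since 43 < 48, the ceiling is binding.
At p = 43: qd = 329 - 5·43 = 114 and qs = 5·43 - 151 = 64.
Shortage = qd - qs = 114 - 64 = 50.

50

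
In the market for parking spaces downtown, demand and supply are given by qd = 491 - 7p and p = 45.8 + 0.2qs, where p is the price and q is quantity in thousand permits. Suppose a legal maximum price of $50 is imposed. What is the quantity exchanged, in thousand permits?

21

Rearranging supply gives qs = 5p - 229. Without the control the market clears where 491 - 7p = 5p - 229, i.e. p* = 60 and q* = 71.
The ceiling of 50 is below the equilibrium price 60, so it binds.
At p = 50: qd = 491 - 7·50 = 141 and qs = 5·50 - 229 = 21.
The quantity actually transacted is the short side, supply: 21.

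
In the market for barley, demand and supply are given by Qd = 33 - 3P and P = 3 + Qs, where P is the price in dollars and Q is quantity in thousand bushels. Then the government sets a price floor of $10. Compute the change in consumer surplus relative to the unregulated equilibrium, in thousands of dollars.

-4.5

Rearranging supply gives Qs = P - 3. In a free market, 33 - 3P = P - 3 gives the equilibrium P* = 9, Q* = 6.
Since 10 > 9, the floor is binding.
At P = 10: Qd = 33 - 3·10 = 3 and Qs = 10 - 3 = 7.
Consumer surplus without the control is ½ · (11 - 9) · 6 = 6.
With the floor, consumers buy 3 units at 10, so CS = ½ · (11 - 10) · 3 = 1.5.
Change in consumer surplus = 1.5 - 6 = -4.5.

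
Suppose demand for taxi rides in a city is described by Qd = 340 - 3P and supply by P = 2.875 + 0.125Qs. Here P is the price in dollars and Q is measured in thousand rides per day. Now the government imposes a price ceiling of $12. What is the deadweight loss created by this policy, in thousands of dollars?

6468

Rearranging supply gives Qs = 8P - 23. Without the control the market clears where 340 - 3P = 8P - 23, i.e. P* = 33 and Q* = 241.
Because the ceiling (12) lies below the market-clearing price, it is binding.
At P = 12: Qd = 340 - 3·12 = 304 and Qs = 8·12 - 23 = 73.
Quantity traded falls to 73. At Q = 73 the demand price is (340 - 73)/3 = 89 and the supply price is (23 + 73)/8 = 12.
Deadweight loss = ½ · (89 - 12) · (241 - 73) = ½ · 77 · 168 = 6468.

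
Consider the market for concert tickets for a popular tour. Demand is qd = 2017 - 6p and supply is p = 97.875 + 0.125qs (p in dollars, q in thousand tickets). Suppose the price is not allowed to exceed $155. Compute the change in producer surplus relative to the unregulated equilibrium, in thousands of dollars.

-28665

Rearranging supply gives qs = 8p - 783. Equilibrium: 2017 - 6p = 8p - 783, so 2800 = 14p and p* = 200, q* = 817.
Because the ceiling (155) lies below the market-clearing price, it is binding.
At p = 155: qd = 2017 - 6·155 = 1087 and qs = 8·155 - 783 = 457.
Producer surplus without the control is ½ · (200 - 97.875) · 817 = 41718.0625.
With the ceiling, producers sell 457 units at 155, so PS = ½ · (155 - 97.875) · 457 = 13053.0625.
Change in producer surplus = 13053.0625 - 41718.0625 = -28665.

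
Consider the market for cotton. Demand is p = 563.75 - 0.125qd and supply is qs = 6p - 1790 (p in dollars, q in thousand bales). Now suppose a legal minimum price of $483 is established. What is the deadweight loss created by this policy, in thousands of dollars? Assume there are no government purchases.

Rearranging demand gives qd = 4510 - 8p. Equilibrium: 4510 - 8p = 6p - 1790, so 6300 = 14p and p* = 450, q* = 910.
The floor of 483 is above the equilibrium price 450, so it binds.
At p = 483: qd = 4510 - 8·483 = 646 and qs = 6·483 - 1790 = 1108.
Quantity traded falls to 646. At q = 646 the demand price is (4510 - 646)/8 = 483 and the supply price is (1790 + 646)/6 = 406.
Deadweight loss = ½ · (483 - 406) · (910 - 646) = ½ · 77 · 264 = 10164.

10164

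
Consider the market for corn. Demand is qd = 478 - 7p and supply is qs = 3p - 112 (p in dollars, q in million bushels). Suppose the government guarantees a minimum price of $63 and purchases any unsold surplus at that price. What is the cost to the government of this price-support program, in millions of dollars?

2520

Without the control the market clears where 478 - 7p = 3p - 112, i.e. p* = 59 and q* = 65.
Since 63 > 59, the floor is binding.
At p = 63: qd = 478 - 7·63 = 37 and qs = 3·63 - 112 = 77.
Surplus = qs - qd = 40.
Government expenditure = surplus × support price = 40 × 63 = 2520.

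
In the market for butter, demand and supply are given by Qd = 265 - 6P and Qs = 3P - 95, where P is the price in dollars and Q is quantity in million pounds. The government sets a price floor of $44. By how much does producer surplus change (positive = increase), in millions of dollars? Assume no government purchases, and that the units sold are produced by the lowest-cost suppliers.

In a free market, 265 - 6P = 3P - 95 gives the equilibrium P* = 40, Q* = 25.
Since 44 > 40, the floor is binding.
At P = 44: Qd = 265 - 6·44 = 1 and Qs = 3·44 - 95 = 37.
Producer surplus without the control is ½ · (40 - 95/3) · 25 = 625/6.
With the floor, 1 units are sold at 44. The supply price at Q = 1 is 32, so PS = ½ · [(44 - 95/3) + (44 - 32)] · 1 = 73/6.
Change in producer surplus = 73/6 - 625/6 = -92.

-92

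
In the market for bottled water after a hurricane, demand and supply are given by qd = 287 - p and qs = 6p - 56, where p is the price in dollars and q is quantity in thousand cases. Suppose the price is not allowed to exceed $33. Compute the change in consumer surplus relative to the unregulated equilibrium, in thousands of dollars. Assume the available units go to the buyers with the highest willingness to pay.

Equilibrium: 287 - p = 6p - 56, so 343 = 7p and p* = 49, q* = 238.
Since 33 < 49, the ceiling is binding.
At p = 33: qd = 287 - 33 = 254 and qs = 6·33 - 56 = 142.
Consumer surplus without the control is ½ · (287 - 49) · 238 = 28322.
With the ceiling, 142 units are sold at 33 (assume they go to the highest-value buyers). The demand price at q = 142 is 145, so CS = ½ · [(287 - 33) + (145 - 33)] · 142 = 25986.
Change in consumer surplus = 25986 - 28322 = -2336.

-2336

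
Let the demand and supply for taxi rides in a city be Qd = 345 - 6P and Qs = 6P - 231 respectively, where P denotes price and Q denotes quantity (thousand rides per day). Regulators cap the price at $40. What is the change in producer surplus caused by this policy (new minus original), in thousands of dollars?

-264

Equilibrium: 345 - 6P = 6P - 231, so 576 = 12P and P* = 48, Q* = 57.
Since 40 < 48, the ceiling is binding.
At P = 40: Qd = 345 - 6·40 = 105 and Qs = 6·40 - 231 = 9.
Producer surplus without the control is ½ · (48 - 38.5) · 57 = 270.75.
With the ceiling, producers sell 9 units at 40, so PS = ½ · (40 - 38.5) · 9 = 6.75.
Change in producer surplus = 6.75 - 270.75 = -264.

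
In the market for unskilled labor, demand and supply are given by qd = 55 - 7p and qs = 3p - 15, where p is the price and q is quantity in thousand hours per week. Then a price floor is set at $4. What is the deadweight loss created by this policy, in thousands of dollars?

0

In a free market, 55 - 7p = 3p - 15 gives the equilibrium p* = 7, q* = 6.
Since 4 is below p* = 7, the floor does not bind and the free-market outcome prevails.
Since the control does not bind, no trades are prevented and deadweight loss is zero.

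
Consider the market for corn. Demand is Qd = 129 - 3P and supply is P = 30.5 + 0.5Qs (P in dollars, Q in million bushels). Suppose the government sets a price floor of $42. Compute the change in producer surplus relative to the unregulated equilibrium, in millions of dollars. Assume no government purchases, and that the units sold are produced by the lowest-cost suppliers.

-24

Rearranging supply gives Qs = 2P - 61. Setting quantity demanded equal to quantity supplied, 129 - 3P = 2P - 61, gives P* = 38 and Q* = 15.
The floor of 42 is above the equilibrium price 38, so it binds.
At P = 42: Qd = 129 - 3·42 = 3 and Qs = 2·42 - 61 = 23.
Producer surplus without the control is ½ · (38 - 30.5) · 15 = 56.25.
With the floor, 3 units are sold at 42. The supply price at Q = 3 is 32, so PS = ½ · [(42 - 30.5) + (42 - 32)] · 3 = 32.25.
Change in producer surplus = 32.25 - 56.25 = -24.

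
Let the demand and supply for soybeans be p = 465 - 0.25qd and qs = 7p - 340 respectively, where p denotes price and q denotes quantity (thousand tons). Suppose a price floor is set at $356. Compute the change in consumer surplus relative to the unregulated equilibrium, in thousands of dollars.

-116688

Rearranging demand gives qd = 1860 - 4p. Equilibrium: 1860 - 4p = 7p - 340, so 2200 = 11p and p* = 200, q* = 1060.
Because the floor (356) lies above the market-clearing price, it is binding.
At p = 356: qd = 1860 - 4·356 = 436 and qs = 7·356 - 340 = 2152.
Consumer surplus without the control is ½ · (465 - 200) · 1060 = 140450.
With the floor, consumers buy 436 units at 356, so CS = ½ · (465 - 356) · 436 = 23762.
Change in consumer surplus = 23762 - 140450 = -116688.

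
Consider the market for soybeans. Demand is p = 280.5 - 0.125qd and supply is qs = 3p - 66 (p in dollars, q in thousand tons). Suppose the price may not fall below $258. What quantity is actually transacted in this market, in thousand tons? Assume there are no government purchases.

Rearranging demand gives qd = 2244 - 8p. Setting quantity demanded equal to quantity supplied, 2244 - 8p = 3p - 66, gives p* = 210 and q* = 564.
Since 258 > 210, the floor is binding.
At p = 258: qd = 2244 - 8·258 = 180 and qs = 3·258 - 66 = 708.
The quantity actually transacted is the short side, demand: 180.

180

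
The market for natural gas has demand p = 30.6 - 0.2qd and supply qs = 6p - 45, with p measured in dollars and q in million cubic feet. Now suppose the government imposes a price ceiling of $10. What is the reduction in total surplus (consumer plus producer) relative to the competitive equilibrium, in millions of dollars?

Rearranging demand gives qd = 153 - 5p. Setting quantity demanded equal to quantity supplied, 153 - 5p = 6p - 45, gives p* = 18 and q* = 63.
The ceiling of 10 is below the equilibrium price 18, so it binds.
At p = 10: qd = 153 - 5·10 = 103 and qs = 6·10 - 45 = 15.
Quantity traded falls to 15. At q = 15 the demand price is (153 - 15)/5 = 27.6 and the supply price is (45 + 15)/6 = 10.
Deadweight loss = ½ · (27.6 - 10) · (63 - 15) = ½ · 17.6 · 48 = 422.4.

422.4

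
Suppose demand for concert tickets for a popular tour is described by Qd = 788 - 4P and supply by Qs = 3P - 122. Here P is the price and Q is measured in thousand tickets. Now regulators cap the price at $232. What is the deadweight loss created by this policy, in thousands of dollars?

0

In a free market, 788 - 4P = 3P - 122 gives the equilibrium P* = 130, Q* = 268.
The ceiling of 232 is above the equilibrium price 130, so it is not binding; the market clears at P* = 130, Q* = 268.
Since the control does not bind, no trades are prevented and deadweight loss is zero.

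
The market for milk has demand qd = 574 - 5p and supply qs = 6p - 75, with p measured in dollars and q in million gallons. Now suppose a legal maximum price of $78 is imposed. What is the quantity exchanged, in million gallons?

279

Without the control the market clears where 574 - 5p = 6p - 75, i.e. p* = 59 and q* = 279.
Since 78 is above p* = 59, the ceiling does not bind and the free-market outcome prevails.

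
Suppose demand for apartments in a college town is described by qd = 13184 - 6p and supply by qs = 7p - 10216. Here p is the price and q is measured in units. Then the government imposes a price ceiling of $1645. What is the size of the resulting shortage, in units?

Equilibrium: 13184 - 6p = 7p - 10216, so 23400 = 13p and p* = 1800, q* = 2384.
Because the ceiling (1645) lies below the market-clearing price, it is binding.
At p = 1645: qd = 13184 - 6·1645 = 3314 and qs = 7·1645 - 10216 = 1299.
Shortage = qd - qs = 3314 - 1299 = 2015.

2015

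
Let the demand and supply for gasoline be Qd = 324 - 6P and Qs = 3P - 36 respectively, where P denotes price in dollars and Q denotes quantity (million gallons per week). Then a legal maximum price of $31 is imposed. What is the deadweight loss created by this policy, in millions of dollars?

182.25

Setting quantity demanded equal to quantity supplied, 324 - 6P = 3P - 36, gives P* = 40 and Q* = 84.
Since 31 < 40, the ceiling is binding.
At P = 31: Qd = 324 - 6·31 = 138 and Qs = 3·31 - 36 = 57.
Quantity traded falls to 57. At Q = 57 the demand price is (324 - 57)/6 = 44.5 and the supply price is (36 + 57)/3 = 31.
Deadweight loss = ½ · (44.5 - 31) · (84 - 57) = ½ · 13.5 · 27 = 182.25.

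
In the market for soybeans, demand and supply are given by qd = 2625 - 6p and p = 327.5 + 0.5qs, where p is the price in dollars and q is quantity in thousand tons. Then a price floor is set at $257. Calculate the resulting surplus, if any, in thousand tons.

0

Rearranging supply gives qs = 2p - 655. Without the control the market clears where 2625 - 6p = 2p - 655, i.e. p* = 410 and q* = 165.
The floor of 257 is below the equilibrium price 410, so it is not binding; the market clears at p* = 410, q* = 165.
Since the control does not bind, there is no surplus.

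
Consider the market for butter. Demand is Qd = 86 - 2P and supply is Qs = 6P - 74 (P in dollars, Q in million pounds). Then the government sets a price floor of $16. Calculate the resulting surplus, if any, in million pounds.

0

Setting quantity demanded equal to quantity supplied, 86 - 2P = 6P - 74, gives P* = 20 and Q* = 46.
The floor of 16 is below the equilibrium price 20, so it is not binding; the market clears at P* = 20, Q* = 46.
Since the control does not bind, there is no surplus.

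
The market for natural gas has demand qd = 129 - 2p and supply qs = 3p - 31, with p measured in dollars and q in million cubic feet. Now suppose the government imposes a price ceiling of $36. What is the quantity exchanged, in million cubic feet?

Without the control the market clears where 129 - 2p = 3p - 31, i.e. p* = 32 and q* = 65.
Since 36 is above p* = 32, the ceiling does not bind and the free-market outcome prevails.

65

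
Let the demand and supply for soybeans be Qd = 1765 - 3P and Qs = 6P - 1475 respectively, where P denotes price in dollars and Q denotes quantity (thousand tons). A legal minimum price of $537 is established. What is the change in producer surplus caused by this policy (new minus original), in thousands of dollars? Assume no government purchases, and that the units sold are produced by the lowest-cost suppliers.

Without the control the market clears where 1765 - 3P = 6P - 1475, i.e. P* = 360 and Q* = 685.
The floor of 537 is above the equilibrium price 360, so it binds.
At P = 537: Qd = 1765 - 3·537 = 154 and Qs = 6·537 - 1475 = 1747.
Producer surplus without the control is ½ · (360 - 1475/6) · 685 = 469225/12.
With the floor, 154 units are sold at 537. The supply price at Q = 154 is 271.5, so PS = ½ · [(537 - 1475/6) + (537 - 271.5)] · 154 = 128590/3.
Change in producer surplus = 128590/3 - 469225/12 = 3761.25.

3761.25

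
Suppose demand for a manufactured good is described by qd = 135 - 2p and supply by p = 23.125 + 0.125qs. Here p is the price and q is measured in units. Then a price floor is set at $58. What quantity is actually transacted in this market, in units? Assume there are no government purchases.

Rearranging supply gives qs = 8p - 185. Without the control the market clears where 135 - 2p = 8p - 185, i.e. p* = 32 and q* = 71.
Because the floor (58) lies above the market-clearing price, it is binding.
At p = 58: qd = 135 - 2·58 = 19 and qs = 8·58 - 185 = 279.
The quantity actually transacted is the short side, demand: 19.

19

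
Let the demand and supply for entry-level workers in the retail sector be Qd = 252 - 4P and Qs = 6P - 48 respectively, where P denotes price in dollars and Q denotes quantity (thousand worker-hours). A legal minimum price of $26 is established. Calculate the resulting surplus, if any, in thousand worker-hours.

Without the control the market clears where 252 - 4P = 6P - 48, i.e. P* = 30 and Q* = 132.
The floor of 26 is below the equilibrium price 30, so it is not binding; the market clears at P* = 30, Q* = 132.
Since the control does not bind, there is no surplus.

0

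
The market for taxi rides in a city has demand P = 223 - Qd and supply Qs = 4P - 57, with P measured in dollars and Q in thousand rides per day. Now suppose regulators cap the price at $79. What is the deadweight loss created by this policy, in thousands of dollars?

0

Rearranging demand gives Qd = 223 - P. Equilibrium: 223 - P = 4P - 57, so 280 = 5P and P* = 56, Q* = 167.
Since 79 is above P* = 56, the ceiling does not bind and the free-market outcome prevails.
Since the control does not bind, no trades are prevented and deadweight loss is zero.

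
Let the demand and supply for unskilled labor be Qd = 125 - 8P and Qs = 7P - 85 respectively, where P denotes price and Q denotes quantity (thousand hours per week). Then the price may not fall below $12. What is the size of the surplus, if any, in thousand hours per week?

0

In a free market, 125 - 8P = 7P - 85 gives the equilibrium P* = 14, Q* = 13.
Since 12 is below P* = 14, the floor does not bind and the free-market outcome prevails.
Since the control does not bind, there is no surplus.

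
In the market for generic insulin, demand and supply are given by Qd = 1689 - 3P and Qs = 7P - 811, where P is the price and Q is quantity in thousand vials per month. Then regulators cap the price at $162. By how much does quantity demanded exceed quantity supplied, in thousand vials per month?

880

Equilibrium: 1689 - 3P = 7P - 811, so 2500 = 10P and P* = 250, Q* = 939.
Since 162 < 250, the ceiling is binding.
At P = 162: Qd = 1689 - 3·162 = 1203 and Qs = 7·162 - 811 = 323.
Shortage = Qd - Qs = 1203 - 323 = 880.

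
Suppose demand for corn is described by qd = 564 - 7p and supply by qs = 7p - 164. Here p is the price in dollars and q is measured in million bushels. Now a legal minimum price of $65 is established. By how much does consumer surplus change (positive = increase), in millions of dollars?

Equilibrium: 564 - 7p = 7p - 164, so 728 = 14p and p* = 52, q* = 200.
The floor of 65 is above the equilibrium price 52, so it binds.
At p = 65: qd = 564 - 7·65 = 109 and qs = 7·65 - 164 = 291.
Consumer surplus without the control is ½ · (564/7 - 52) · 200 = 20000/7.
With the floor, consumers buy 109 units at 65, so CS = ½ · (564/7 - 65) · 109 = 11881/14.
Change in consumer surplus = 11881/14 - 20000/7 = -2008.5.

-2008.5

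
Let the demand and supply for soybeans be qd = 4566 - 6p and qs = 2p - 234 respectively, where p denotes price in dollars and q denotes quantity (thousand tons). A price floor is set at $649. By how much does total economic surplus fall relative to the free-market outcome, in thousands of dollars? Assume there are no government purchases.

28812

Setting quantity demanded equal to quantity supplied, 4566 - 6p = 2p - 234, gives p* = 600 and q* = 966.
Because the floor (649) lies above the market-clearing price, it is binding.
At p = 649: qd = 4566 - 6·649 = 672 and qs = 2·649 - 234 = 1064.
Quantity traded falls to 672. At q = 672 the demand price is (4566 - 672)/6 = 649 and the supply price is (234 + 672)/2 = 453.
Deadweight loss = ½ · (649 - 453) · (966 - 672) = ½ · 196 · 294 = 28812.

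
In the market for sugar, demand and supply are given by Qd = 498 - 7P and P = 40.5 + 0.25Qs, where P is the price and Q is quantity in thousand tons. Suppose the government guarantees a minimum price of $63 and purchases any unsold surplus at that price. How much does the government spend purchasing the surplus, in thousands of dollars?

Rearranging supply gives Qs = 4P - 162. Without the control the market clears where 498 - 7P = 4P - 162, i.e. P* = 60 and Q* = 78.
The floor of 63 is above the equilibrium price 60, so it binds.
At P = 63: Qd = 498 - 7·63 = 57 and Qs = 4·63 - 162 = 90.
Surplus = Qs - Qd = 33.
Government expenditure = surplus × support price = 33 × 63 = 2079.

2079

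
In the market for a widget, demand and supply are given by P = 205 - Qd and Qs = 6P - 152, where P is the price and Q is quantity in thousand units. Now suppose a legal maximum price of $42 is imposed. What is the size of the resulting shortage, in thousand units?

63

Rearranging demand gives Qd = 205 - P. Equilibrium: 205 - P = 6P - 152, so 357 = 7P and P* = 51, Q* = 154.
The ceiling of 42 is below the equilibrium price 51, so it binds.
At P = 42: Qd = 205 - 42 = 163 and Qs = 6·42 - 152 = 100.
Shortage = Qd - Qs = 163 - 100 = 63.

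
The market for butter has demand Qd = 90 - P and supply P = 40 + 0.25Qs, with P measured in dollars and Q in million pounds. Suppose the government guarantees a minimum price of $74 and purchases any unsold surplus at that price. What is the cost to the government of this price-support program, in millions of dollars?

Rearranging supply gives Qs = 4P - 160. Equilibrium: 90 - P = 4P - 160, so 250 = 5P and P* = 50, Q* = 40.
Because the floor (74) lies above the market-clearing price, it is binding.
At P = 74: Qd = 90 - 74 = 16 and Qs = 4·74 - 160 = 136.
Surplus = Qs - Qd = 120.
Government expenditure = surplus × support price = 120 × 74 = 8880.

8880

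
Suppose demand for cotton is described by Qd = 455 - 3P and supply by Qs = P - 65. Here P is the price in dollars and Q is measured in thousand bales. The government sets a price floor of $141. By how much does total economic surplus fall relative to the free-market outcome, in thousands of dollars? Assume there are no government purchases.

726

In a free market, 455 - 3P = P - 65 gives the equilibrium P* = 130, Q* = 65.
Because the floor (141) lies above the market-clearing price, it is binding.
At P = 141: Qd = 455 - 3·141 = 32 and Qs = 141 - 65 = 76.
Quantity traded falls to 32. At Q = 32 the demand price is (455 - 32)/3 = 141 and the supply price is 65 + 32 = 97.
Deadweight loss = ½ · (141 - 97) · (65 - 32) = ½ · 44 · 33 = 726.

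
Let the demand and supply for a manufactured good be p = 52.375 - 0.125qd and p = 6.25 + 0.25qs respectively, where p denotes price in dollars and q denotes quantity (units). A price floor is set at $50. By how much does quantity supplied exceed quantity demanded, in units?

156

Rearranging demand gives qd = 419 - 8p; rearranging supply gives qs = 4p - 25. In a free market, 419 - 8p = 4p - 25 gives the equilibrium p* = 37, q* = 123.
Because the floor (50) lies above the market-clearing price, it is binding.
At p = 50: qd = 419 - 8·50 = 19 and qs = 4·50 - 25 = 175.
Surplus = qs - qd = 175 - 19 = 156.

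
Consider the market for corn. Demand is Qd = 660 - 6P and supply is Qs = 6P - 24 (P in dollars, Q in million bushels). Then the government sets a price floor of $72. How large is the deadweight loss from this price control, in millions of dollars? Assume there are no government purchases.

1350

Setting quantity demanded equal to quantity supplied, 660 - 6P = 6P - 24, gives P* = 57 and Q* = 318.
Because the floor (72) lies above the market-clearing price, it is binding.
At P = 72: Qd = 660 - 6·72 = 228 and Qs = 6·72 - 24 = 408.
Quantity traded falls to 228. At Q = 228 the demand price is (660 - 228)/6 = 72 and the supply price is (24 + 228)/6 = 42.
Deadweight loss = ½ · (72 - 42) · (318 - 228) = ½ · 30 · 90 = 1350.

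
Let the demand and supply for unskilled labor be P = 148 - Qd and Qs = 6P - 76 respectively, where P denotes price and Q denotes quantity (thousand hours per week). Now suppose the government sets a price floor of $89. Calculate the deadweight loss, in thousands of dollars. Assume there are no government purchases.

1895.25

Rearranging demand gives Qd = 148 - P. Setting quantity demanded equal to quantity supplied, 148 - P = 6P - 76, gives P* = 32 and Q* = 116.
Since 89 > 32, the floor is binding.
At P = 89: Qd = 148 - 89 = 59 and Qs = 6·89 - 76 = 458.
Quantity traded falls to 59. At Q = 59 the demand price is 148 - 59 = 89 and the supply price is (76 + 59)/6 = 22.5.
Deadweight loss = ½ · (89 - 22.5) · (116 - 59) = ½ · 66.5 · 57 = 1895.25.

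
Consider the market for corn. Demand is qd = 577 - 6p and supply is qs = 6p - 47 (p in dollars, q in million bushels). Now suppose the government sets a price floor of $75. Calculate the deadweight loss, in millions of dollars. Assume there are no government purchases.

3174

Setting quantity demanded equal to quantity supplied, 577 - 6p = 6p - 47, gives p* = 52 and q* = 265.
Because the floor (75) lies above the market-clearing price, it is binding.
At p = 75: qd = 577 - 6·75 = 127 and qs = 6·75 - 47 = 403.
Quantity traded falls to 127. At q = 127 the demand price is (577 - 127)/6 = 75 and the supply price is (47 + 127)/6 = 29.
Deadweight loss = ½ · (75 - 29) · (265 - 127) = ½ · 46 · 138 = 3174.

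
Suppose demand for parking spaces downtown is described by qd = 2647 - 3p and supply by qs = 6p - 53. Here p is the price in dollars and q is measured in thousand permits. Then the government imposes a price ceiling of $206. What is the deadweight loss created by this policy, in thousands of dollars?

79524

Equilibrium: 2647 - 3p = 6p - 53, so 2700 = 9p and p* = 300, q* = 1747.
Since 206 < 300, the ceiling is binding.
At p = 206: qd = 2647 - 3·206 = 2029 and qs = 6·206 - 53 = 1183.
Quantity traded falls to 1183. At q = 1183 the demand price is (2647 - 1183)/3 = 488 and the supply price is (53 + 1183)/6 = 206.
Deadweight loss = ½ · (488 - 206) · (1747 - 1183) = ½ · 282 · 564 = 79524.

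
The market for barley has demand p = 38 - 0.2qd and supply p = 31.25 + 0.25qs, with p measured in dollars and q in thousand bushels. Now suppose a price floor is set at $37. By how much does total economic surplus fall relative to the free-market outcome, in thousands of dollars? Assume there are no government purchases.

22.5

Rearranging demand gives qd = 190 - 5p; rearranging supply gives qs = 4p - 125. Equilibrium: 190 - 5p = 4p - 125, so 315 = 9p and p* = 35, q* = 15.
The floor of 37 is above the equilibrium price 35, so it binds.
At p = 37: qd = 190 - 5·37 = 5 and qs = 4·37 - 125 = 23.
Quantity traded falls to 5. At q = 5 the demand price is (190 - 5)/5 = 37 and the supply price is (125 + 5)/4 = 32.5.
Deadweight loss = ½ · (37 - 32.5) · (15 - 5) = ½ · 4.5 · 10 = 22.5.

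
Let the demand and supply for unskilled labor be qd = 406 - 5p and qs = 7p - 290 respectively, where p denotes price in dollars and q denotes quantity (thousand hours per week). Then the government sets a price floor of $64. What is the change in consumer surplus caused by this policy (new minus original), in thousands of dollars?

In a free market, 406 - 5p = 7p - 290 gives the equilibrium p* = 58, q* = 116.
The floor of 64 is above the equilibrium price 58, so it binds.
At p = 64: qd = 406 - 5·64 = 86 and qs = 7·64 - 290 = 158.
Consumer surplus without the control is ½ · (81.2 - 58) · 116 = 1345.6.
With the floor, consumers buy 86 units at 64, so CS = ½ · (81.2 - 64) · 86 = 739.6.
Change in consumer surplus = 739.6 - 1345.6 = -606.

-606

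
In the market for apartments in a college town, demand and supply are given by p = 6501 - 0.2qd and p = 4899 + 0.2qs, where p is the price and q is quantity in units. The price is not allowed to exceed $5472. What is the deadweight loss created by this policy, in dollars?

Rearranging demand gives qd = 32505 - 5p; rearranging supply gives qs = 5p - 24495. Without the control the market clears where 32505 - 5p = 5p - 24495, i.e. p* = 5700 and q* = 4005.
The ceiling of 5472 is below the equilibrium price 5700, so it binds.
At p = 5472: qd = 32505 - 5·5472 = 5145 and qs = 5·5472 - 24495 = 2865.
Quantity traded falls to 2865. At q = 2865 the demand price is (32505 - 2865)/5 = 5928 and the supply price is (24495 + 2865)/5 = 5472.
Deadweight loss = ½ · (5928 - 5472) · (4005 - 2865) = ½ · 456 · 1140 = 259920.

259920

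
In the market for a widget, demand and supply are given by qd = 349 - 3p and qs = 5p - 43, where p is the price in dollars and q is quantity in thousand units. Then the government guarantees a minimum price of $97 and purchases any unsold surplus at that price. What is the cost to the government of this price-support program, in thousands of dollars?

Setting quantity demanded equal to quantity supplied, 349 - 3p = 5p - 43, gives p* = 49 and q* = 202.
Because the floor (97) lies above the market-clearing price, it is binding.
At p = 97: qd = 349 - 3·97 = 58 and qs = 5·97 - 43 = 442.
Surplus = qs - qd = 384.
Government expenditure = surplus × support price = 384 × 97 = 37248.

37248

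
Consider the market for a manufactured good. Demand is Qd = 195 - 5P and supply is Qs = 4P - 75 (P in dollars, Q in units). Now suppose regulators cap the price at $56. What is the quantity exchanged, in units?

Without the control the market clears where 195 - 5P = 4P - 75, i.e. P* = 30 and Q* = 45.
The ceiling of 56 is above the equilibrium price 30, so it is not binding; the market clears at P* = 30, Q* = 45.

45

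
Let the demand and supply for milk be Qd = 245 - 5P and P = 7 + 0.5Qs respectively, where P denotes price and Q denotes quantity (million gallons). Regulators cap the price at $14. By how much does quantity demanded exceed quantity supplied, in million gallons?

161

Rearranging supply gives Qs = 2P - 14. Equilibrium: 245 - 5P = 2P - 14, so 259 = 7P and P* = 37, Q* = 60.
Because the ceiling (14) lies below the market-clearing price, it is binding.
At P = 14: Qd = 245 - 5·14 = 175 and Qs = 2·14 - 14 = 14.
Shortage = Qd - Qs = 175 - 14 = 161.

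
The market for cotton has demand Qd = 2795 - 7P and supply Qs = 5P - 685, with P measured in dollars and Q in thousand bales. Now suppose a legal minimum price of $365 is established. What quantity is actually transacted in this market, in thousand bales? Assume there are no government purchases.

Setting quantity demanded equal to quantity supplied, 2795 - 7P = 5P - 685, gives P* = 290 and Q* = 765.
The floor of 365 is above the equilibrium price 290, so it binds.
At P = 365: Qd = 2795 - 7·365 = 240 and Qs = 5·365 - 685 = 1140.
The quantity actually transacted is the short side, demand: 240.

240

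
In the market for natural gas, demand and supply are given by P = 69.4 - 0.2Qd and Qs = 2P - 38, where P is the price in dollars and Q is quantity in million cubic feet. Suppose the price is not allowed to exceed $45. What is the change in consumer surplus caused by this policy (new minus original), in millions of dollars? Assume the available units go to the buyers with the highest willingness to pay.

480

Rearranging demand gives Qd = 347 - 5P. In a free market, 347 - 5P = 2P - 38 gives the equilibrium P* = 55, Q* = 72.
Since 45 < 55, the ceiling is binding.
At P = 45: Qd = 347 - 5·45 = 122 and Qs = 2·45 - 38 = 52.
Consumer surplus without the control is ½ · (69.4 - 55) · 72 = 518.4.
With the ceiling, 52 units are sold at 45 (assume they go to the highest-value buyers). The demand price at Q = 52 is 59, so CS = ½ · [(69.4 - 45) + (59 - 45)] · 52 = 998.4.
Change in consumer surplus = 998.4 - 518.4 = 480.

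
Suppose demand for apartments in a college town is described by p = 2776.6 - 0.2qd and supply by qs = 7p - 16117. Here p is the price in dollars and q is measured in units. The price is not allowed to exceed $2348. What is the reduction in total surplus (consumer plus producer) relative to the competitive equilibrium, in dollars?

194073.6

Rearranging demand gives qd = 13883 - 5p. In a free market, 13883 - 5p = 7p - 16117 gives the equilibrium p* = 2500, q* = 1383.
Since 2348 < 2500, the ceiling is binding.
At p = 2348: qd = 13883 - 5·2348 = 2143 and qs = 7·2348 - 16117 = 319.
Quantity traded falls to 319. At q = 319 the demand price is (13883 - 319)/5 = 2712.8 and the supply price is (16117 + 319)/7 = 2348.
Deadweight loss = ½ · (2712.8 - 2348) · (1383 - 319) = ½ · 364.8 · 1064 = 194073.6.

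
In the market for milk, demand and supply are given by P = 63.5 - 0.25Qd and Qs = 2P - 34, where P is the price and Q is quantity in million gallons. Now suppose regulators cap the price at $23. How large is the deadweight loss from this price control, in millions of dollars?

937.5

Rearranging demand gives Qd = 254 - 4P. Equilibrium: 254 - 4P = 2P - 34, so 288 = 6P and P* = 48, Q* = 62.
Because the ceiling (23) lies below the market-clearing price, it is binding.
At P = 23: Qd = 254 - 4·23 = 162 and Qs = 2·23 - 34 = 12.
Quantity traded falls to 12. At Q = 12 the demand price is (254 - 12)/4 = 60.5 and the supply price is (34 + 12)/2 = 23.
Deadweight loss = ½ · (60.5 - 23) · (62 - 12) = ½ · 37.5 · 50 = 937.5.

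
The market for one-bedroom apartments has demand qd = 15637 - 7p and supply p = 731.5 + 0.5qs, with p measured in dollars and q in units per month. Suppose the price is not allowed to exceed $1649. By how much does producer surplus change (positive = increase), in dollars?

Rearranging supply gives qs = 2p - 1463. Without the control the market clears where 15637 - 7p = 2p - 1463, i.e. p* = 1900 and q* = 2337.
Because the ceiling (1649) lies below the market-clearing price, it is binding.
At p = 1649: qd = 15637 - 7·1649 = 4094 and qs = 2·1649 - 1463 = 1835.
Producer surplus without the control is ½ · (1900 - 731.5) · 2337 = 1365392.25.
With the ceiling, producers sell 1835 units at 1649, so PS = ½ · (1649 - 731.5) · 1835 = 841806.25.
Change in producer surplus = 841806.25 - 1365392.25 = -523586.

-523586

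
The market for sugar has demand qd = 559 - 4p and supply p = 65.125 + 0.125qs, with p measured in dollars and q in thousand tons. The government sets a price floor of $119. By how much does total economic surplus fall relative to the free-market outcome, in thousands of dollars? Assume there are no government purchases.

Rearranging supply gives qs = 8p - 521. Without the control the market clears where 559 - 4p = 8p - 521, i.e. p* = 90 and q* = 199.
Since 119 > 90, the floor is binding.
At p = 119: qd = 559 - 4·119 = 83 and qs = 8·119 - 521 = 431.
Quantity traded falls to 83. At q = 83 the demand price is (559 - 83)/4 = 119 and the supply price is (521 + 83)/8 = 75.5.
Deadweight loss = ½ · (119 - 75.5) · (199 - 83) = ½ · 43.5 · 116 = 2523.

2523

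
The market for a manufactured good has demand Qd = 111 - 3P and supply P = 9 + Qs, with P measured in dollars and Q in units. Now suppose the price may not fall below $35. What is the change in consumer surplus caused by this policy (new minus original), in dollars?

-67.5

Rearranging supply gives Qs = P - 9. Without the control the market clears where 111 - 3P = P - 9, i.e. P* = 30 and Q* = 21.
Because the floor (35) lies above the market-clearing price, it is binding.
At P = 35: Qd = 111 - 3·35 = 6 and Qs = 35 - 9 = 26.
Consumer surplus without the control is ½ · (37 - 30) · 21 = 73.5.
With the floor, consumers buy 6 units at 35, so CS = ½ · (37 - 35) · 6 = 6.
Change in consumer surplus = 6 - 73.5 = -67.5.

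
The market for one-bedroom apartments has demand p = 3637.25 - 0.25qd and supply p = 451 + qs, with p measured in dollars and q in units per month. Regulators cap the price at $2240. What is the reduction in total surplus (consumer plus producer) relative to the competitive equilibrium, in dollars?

Rearranging demand gives qd = 14549 - 4p; rearranging supply gives qs = p - 451. Setting quantity demanded equal to quantity supplied, 14549 - 4p = p - 451, gives p* = 3000 and q* = 2549.
Because the ceiling (2240) lies below the market-clearing price, it is binding.
At p = 2240: qd = 14549 - 4·2240 = 5589 and qs = 2240 - 451 = 1789.
Quantity traded falls to 1789. At q = 1789 the demand price is (14549 - 1789)/4 = 3190 and the supply price is 451 + 1789 = 2240.
Deadweight loss = ½ · (3190 - 2240) · (2549 - 1789) = ½ · 950 · 760 = 361000.

361000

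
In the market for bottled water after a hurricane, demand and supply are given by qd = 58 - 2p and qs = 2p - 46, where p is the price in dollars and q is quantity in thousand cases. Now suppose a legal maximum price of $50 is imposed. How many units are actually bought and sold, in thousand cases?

Without the control the market clears where 58 - 2p = 2p - 46, i.e. p* = 26 and q* = 6.
Since 50 is above p* = 26, the ceiling does not bind and the free-market outcome prevails.

6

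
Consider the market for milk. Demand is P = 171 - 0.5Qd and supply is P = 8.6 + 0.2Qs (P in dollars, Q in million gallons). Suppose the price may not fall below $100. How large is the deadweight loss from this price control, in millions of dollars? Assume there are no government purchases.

Rearranging demand gives Qd = 342 - 2P; rearranging supply gives Qs = 5P - 43. Without the control the market clears where 342 - 2P = 5P - 43, i.e. P* = 55 and Q* = 232.
The floor of 100 is above the equilibrium price 55, so it binds.
At P = 100: Qd = 342 - 2·100 = 142 and Qs = 5·100 - 43 = 457.
Quantity traded falls to 142. At Q = 142 the demand price is (342 - 142)/2 = 100 and the supply price is (43 + 142)/5 = 37.
Deadweight loss = ½ · (100 - 37) · (232 - 142) = ½ · 63 · 90 = 2835.

2835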